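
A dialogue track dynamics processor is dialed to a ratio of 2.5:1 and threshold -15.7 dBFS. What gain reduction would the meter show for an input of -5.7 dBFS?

6 dB

Overshoot = -5.7 − (-15.7) = 10 dB.
After 2.5:1 compression the overshoot becomes 10/2.5 = 4 dB.
So the signal is attenuated by 10 − 4 = 6 dB.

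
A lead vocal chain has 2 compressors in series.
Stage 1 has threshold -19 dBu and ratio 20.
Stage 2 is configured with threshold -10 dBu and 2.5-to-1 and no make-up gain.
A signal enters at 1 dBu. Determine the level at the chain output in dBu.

-18 dBu

Stage 1: overshoot 20 dB → 20/20 = 1 dB → -18 dBu.
Stage 2: below threshold (-18 ≤ -10); passes unchanged; output -18 dBu.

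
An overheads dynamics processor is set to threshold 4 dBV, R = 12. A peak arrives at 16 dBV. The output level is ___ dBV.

5 dBV

16 dBV sits 12 dB over threshold.
The 12 dB excess becomes 1 dB after 12:1 reduction.
So the level is 4 + 1 = 5 dBV.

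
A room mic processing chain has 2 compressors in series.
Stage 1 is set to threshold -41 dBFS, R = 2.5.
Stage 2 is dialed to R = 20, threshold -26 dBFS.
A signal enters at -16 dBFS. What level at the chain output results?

-31 dBFS

Stage 1: -16 dBFS is 25 dB over -41 dBFS; at 2.5:1 that becomes 10 dB over, giving -31 dBFS.
Stage 2: -31 dBFS ≤ -26 dBFS, so stage 2 doesn't engage; output -31 dBFS.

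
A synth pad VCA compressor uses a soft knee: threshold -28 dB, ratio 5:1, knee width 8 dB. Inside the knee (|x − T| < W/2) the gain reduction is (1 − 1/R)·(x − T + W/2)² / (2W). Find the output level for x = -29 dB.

x − T + W/2 = -29 − (-28) + 4 = 3.
GR = (1 − 1/5) × 3² / 16 = 0.8 × 9 / 16 = 0.45 dB.
Output = -29 − 0.45 = -29.45 dB.

-29.45 dB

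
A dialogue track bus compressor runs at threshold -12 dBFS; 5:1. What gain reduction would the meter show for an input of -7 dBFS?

-7 dBFS exceeds the threshold by 5 dB.
After 5:1 compression the overshoot becomes 5/5 = 1 dB.
Gain reduction = 5 − 1 = 4 dB.

4 dB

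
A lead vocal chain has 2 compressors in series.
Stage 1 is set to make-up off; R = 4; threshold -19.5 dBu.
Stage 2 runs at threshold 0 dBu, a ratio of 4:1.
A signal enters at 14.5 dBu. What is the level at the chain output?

Stage 1: 34 dB above -19.5 dBu, reduced 4:1 to 8.5 dB above → -11 dBu.
Stage 2: -11 dBu is at or below the 0 dBu threshold — no compression; output -11 dBu.

-11 dBu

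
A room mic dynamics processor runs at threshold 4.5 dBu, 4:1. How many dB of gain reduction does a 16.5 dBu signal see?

9 dB

Overshoot = 16.5 − 4.5 = 12 dB.
A 4:1 ratio leaves 3 dB of that excess.
So the signal is attenuated by 12 − 3 = 9 dB.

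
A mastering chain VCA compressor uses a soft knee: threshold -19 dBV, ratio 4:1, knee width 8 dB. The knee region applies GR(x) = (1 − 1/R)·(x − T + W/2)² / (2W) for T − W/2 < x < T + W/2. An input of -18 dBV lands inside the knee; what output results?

-19.171875 dBV

x − T + W/2 = -18 − (-19) + 4 = 5.
GR = (1 − 1/4) × 5² / 16 = 0.75 × 25 / 16 = 1.171875 dB.
Output = -18 − 1.171875 = -19.171875 dBV.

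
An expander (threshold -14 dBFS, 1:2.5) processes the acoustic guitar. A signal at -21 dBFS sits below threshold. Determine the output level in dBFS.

Undershoot = (-14) − (-21) = 7 dB.
At 1:2.5, that expands to 17.5 dB under threshold.
Output = -14 − 17.5 = -31.5 dBFS.

-31.5 dBFS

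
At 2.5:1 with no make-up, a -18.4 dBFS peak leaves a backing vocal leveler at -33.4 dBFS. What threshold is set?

-43.4 dBFS

Let T be the threshold. Output overshoot = (input overshoot)/R, so -33.4 − T = (-18.4 − T)/2.5.
2.5·(-33.4 − T) = -18.4 − T → 1.5·T = -83.5 − (-18.4) = -65.1.
T = -65.1/1.5 = -43.4 dBFS.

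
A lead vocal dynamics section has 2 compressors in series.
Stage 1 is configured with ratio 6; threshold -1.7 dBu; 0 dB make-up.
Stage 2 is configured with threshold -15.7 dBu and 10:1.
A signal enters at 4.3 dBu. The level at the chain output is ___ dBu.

-14.2 dBu

Stage 1: overshoot 6 dB → 6/6 = 1 dB → -0.7 dBu.
Stage 2: -0.7 dBu is 15 dB over -15.7 dBu; at 10:1 that becomes 1.5 dB over, giving -14.2 dBu.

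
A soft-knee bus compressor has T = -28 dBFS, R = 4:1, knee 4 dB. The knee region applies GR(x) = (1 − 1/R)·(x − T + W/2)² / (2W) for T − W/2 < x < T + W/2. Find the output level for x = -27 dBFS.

-27.84375 dBFS

x − T + W/2 = -27 − (-28) + 2 = 3.
GR = (1 − 1/4) × 3² / 8 = 0.75 × 9 / 8 = 0.84375 dB.
Output = -27 − 0.84375 = -27.84375 dBFS.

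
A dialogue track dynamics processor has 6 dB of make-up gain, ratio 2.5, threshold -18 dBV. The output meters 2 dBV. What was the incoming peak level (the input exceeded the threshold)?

Remove make-up: 2 − 6 = -4 dBV.
That's 14 dB above the -18 dBV threshold.
Undo the ratio: input overshoot = 14 × 2.5 = 35 dB, giving input = 17 dBV.

17 dBV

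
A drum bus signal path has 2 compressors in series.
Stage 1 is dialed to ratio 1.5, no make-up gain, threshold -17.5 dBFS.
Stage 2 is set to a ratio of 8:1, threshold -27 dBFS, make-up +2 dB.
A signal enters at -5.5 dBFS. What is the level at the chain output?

-22.8125 dBFS

Stage 1: -5.5 dBFS is 12 dB over -17.5 dBFS; at 1.5:1 that becomes 8 dB over, giving -9.5 dBFS.
Stage 2: 17.5 dB above -27 dBFS, reduced 8:1 to 2.1875 dB above → -24.8125 dBFS; +2 dB make-up → -22.8125 dBFS.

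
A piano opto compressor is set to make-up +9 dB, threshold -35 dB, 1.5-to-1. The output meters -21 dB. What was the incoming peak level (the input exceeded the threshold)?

Before make-up, the level was -21 − 9 = -30 dB.
That's 5 dB above the -35 dB threshold.
Undo the ratio: input overshoot = 5 × 1.5 = 7.5 dB, giving input = -27.5 dB.

-27.5 dB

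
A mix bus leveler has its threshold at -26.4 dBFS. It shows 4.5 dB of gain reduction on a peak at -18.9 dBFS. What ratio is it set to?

2.5:1

Input overshoot = -18.9 − (-26.4) = 7.5 dB.
Output overshoot = 7.5 − 4.5 = 3 dB.
Ratio = input overshoot / output overshoot = 7.5 / 3 = 2.5.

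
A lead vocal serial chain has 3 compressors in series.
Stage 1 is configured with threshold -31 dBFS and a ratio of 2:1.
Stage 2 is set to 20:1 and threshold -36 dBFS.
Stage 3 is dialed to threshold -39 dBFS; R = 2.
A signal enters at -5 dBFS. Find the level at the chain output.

-37.05 dBFS

Stage 1: -5 dBFS is 26 dB over -31 dBFS; at 2:1 that becomes 13 dB over, giving -18 dBFS.
Stage 2: overshoot 18 dB → 18/20 = 0.9 dB → -35.1 dBFS.
Stage 3: 3.9 dB above -39 dBFS, reduced 2:1 to 1.95 dB above → -37.05 dBFS.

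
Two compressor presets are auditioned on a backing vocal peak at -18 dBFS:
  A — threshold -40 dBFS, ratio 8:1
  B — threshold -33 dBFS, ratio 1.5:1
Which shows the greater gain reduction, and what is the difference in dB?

A, by 14.25 dB

A: 22 dB over, compressed to 2.75 dB over, so 19.25 dB of GR.
B: 15 dB over, compressed to 10 dB over, so 5 dB of GR.
Difference: 14.25 dB in favour of A.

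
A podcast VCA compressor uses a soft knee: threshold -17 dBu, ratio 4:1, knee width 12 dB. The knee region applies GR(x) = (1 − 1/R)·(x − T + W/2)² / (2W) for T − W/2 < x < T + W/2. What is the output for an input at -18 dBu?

x − T + W/2 = -18 − (-17) + 6 = 5.
GR = (1 − 1/4) × 5² / 24 = 0.75 × 25 / 24 = 0.78125 dB.
Output = -18 − 0.78125 = -18.78125 dBu.

-18.78125 dBu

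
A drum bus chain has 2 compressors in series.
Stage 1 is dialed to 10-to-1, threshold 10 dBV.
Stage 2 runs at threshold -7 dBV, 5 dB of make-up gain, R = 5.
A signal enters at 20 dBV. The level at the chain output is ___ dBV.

Stage 1: 20 dBV is 10 dB over 10 dBV; at 10:1 that becomes 1 dB over, giving 11 dBV.
Stage 2: overshoot 18 dB → 18/5 = 3.6 dB → -3.4 dBV; +5 dB make-up → 1.6 dBV.

1.6 dBV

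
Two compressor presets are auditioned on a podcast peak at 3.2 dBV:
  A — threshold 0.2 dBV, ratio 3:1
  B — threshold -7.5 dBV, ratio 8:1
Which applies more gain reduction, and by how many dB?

B, by 7.3625 dB

A: overshoot 3 dB → output overshoot 1 dB → GR 2 dB.
B: overshoot 10.7 dB → output overshoot 1.3375 dB → GR 9.3625 dB.
B reduces 7.3625 dB more.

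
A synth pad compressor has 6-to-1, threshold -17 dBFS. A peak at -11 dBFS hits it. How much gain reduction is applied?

The signal is 6 dB above threshold.
After 6:1 compression the overshoot becomes 6/6 = 1 dB.
GR = overshoot in − overshoot out = 6 − 1 = 5 dB.

5 dB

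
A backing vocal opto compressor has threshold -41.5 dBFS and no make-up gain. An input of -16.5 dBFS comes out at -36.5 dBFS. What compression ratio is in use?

Input overshoot = -16.5 − (-41.5) = 25 dB; output overshoot = -36.5 − (-41.5) = 5 dB.
Ratio = 25 / 5 = 5.

5:1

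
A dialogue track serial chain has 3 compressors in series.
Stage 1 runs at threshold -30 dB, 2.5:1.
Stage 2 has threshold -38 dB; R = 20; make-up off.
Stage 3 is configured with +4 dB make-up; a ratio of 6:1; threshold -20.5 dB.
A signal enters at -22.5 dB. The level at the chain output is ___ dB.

-33.45 dB

Stage 1: overshoot 7.5 dB → 7.5/2.5 = 3 dB → -27 dB.
Stage 2: overshoot 11 dB → 11/20 = 0.55 dB → -37.45 dB.
Stage 3: -37.45 dB is at or below the -20.5 dB threshold — no compression; make-up brings it to -33.45 dB.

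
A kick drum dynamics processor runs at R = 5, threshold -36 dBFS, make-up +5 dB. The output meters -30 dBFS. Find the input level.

-31 dBFS

Before make-up, the level was -30 − 5 = -35 dBFS.
That's 1 dB above the -36 dBFS threshold.
Input overshoot = R × output overshoot = 5 dB → input = -36 + 5 = -31 dBFS.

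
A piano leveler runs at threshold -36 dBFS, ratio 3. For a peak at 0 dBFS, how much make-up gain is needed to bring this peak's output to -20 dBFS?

4 dB

Overshoot 36 dB → 36/3 = 12 dB after compression, so the compressed level is -36 + 12 = -24 dBFS.
Make-up = target − compressed = -20 − (-24) = 4 dB.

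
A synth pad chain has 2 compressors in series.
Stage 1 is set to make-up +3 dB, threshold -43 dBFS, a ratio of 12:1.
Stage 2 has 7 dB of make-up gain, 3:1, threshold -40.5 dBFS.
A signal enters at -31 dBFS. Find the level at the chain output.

-33 dBFS

Stage 1: 12 dB above -43 dBFS, reduced 12:1 to 1 dB above → -42 dBFS; +3 dB make-up → -39 dBFS.
Stage 2: -39 dBFS is 1.5 dB over -40.5 dBFS; at 3:1 that becomes 0.5 dB over, giving -40 dBFS; +7 dB make-up → -33 dBFS.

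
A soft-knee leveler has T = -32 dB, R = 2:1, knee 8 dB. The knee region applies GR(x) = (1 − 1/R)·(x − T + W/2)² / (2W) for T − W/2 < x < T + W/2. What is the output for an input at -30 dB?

-31.125 dB

x − T + W/2 = -30 − (-32) + 4 = 6.
GR = (1 − 1/2) × 6² / 16 = 0.5 × 36 / 16 = 1.125 dB.
Output = -30 − 1.125 = -31.125 dB.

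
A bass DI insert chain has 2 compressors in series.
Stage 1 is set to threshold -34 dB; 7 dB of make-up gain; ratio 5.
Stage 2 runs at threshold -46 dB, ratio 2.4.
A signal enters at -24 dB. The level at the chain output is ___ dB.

Stage 1: overshoot 10 dB → 10/5 = 2 dB → -32 dB; +7 dB make-up → -25 dB.
Stage 2: 21 dB above -46 dB, reduced 2.4:1 to 8.75 dB above → -37.25 dB.

-37.25 dB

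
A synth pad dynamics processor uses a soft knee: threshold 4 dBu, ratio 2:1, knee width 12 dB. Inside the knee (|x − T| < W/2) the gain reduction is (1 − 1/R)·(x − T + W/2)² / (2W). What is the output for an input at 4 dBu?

3.25 dBu

x − T + W/2 = 4 − 4 + 6 = 6.
GR = (1 − 1/2) × 6² / 24 = 0.5 × 36 / 24 = 0.75 dB.
Output = 4 − 0.75 = 3.25 dBu.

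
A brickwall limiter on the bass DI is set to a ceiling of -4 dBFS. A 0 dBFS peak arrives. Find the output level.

-4 dBFS

The limiter clamps the peak to its -4 dBFS ceiling.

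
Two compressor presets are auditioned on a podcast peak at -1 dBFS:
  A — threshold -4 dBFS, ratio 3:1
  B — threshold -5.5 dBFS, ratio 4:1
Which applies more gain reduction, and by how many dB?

B, by 1.375 dB

A: GR = 3 − 3/3 = 2 dB.
B: GR = 4.5 − 4.5/4 = 3.375 dB.
B applies 1.375 dB more gain reduction.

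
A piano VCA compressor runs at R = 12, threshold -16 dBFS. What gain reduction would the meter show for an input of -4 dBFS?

The signal is 12 dB above threshold.
At 12:1, output sits 12/12 = 1 dB above threshold.
GR = overshoot in − overshoot out = 12 − 1 = 11 dB.

11 dB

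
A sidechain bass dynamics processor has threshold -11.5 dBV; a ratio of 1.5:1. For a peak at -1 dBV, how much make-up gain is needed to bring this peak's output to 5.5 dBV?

10 dB

The peak compresses to -11.5 + 10.5/1.5 = -4.5 dBV.
To reach 5.5 dBV requires 5.5 − (-4.5) = 10 dB of make-up.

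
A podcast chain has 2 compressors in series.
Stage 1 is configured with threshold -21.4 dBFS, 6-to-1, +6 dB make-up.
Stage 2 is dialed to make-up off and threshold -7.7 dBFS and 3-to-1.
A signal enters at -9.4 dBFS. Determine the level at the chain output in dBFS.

-13.4 dBFS

Stage 1: 12 dB above -21.4 dBFS, reduced 6:1 to 2 dB above → -19.4 dBFS; +6 dB make-up → -13.4 dBFS.
Stage 2: -13.4 dBFS is at or below the -7.7 dBFS threshold — no compression; output -13.4 dBFS.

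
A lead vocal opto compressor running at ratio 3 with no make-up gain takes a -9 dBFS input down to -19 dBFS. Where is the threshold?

-24 dBFS

Let T be the threshold. Output overshoot = (input overshoot)/R, so -19 − T = (-9 − T)/3.
3·(-19 − T) = -9 − T → 2·T = -57 − (-9) = -48.
T = -48/2 = -24 dBFS.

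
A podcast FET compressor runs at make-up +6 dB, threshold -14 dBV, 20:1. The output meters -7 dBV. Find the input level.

Remove make-up: -7 − 6 = -13 dBV.
Post-compression overshoot = -13 − (-14) = 1 dB.
Input overshoot = R × output overshoot = 20 dB → input = -14 + 20 = 6 dBV.

6 dBV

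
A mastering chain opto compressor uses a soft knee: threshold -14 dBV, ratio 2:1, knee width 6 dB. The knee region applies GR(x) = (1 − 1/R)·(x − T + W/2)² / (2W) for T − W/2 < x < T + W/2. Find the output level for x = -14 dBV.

-14.375 dBV

x − T + W/2 = -14 − (-14) + 3 = 3.
GR = (1 − 1/2) × 3² / 12 = 0.5 × 9 / 12 = 0.375 dB.
Output = -14 − 0.375 = -14.375 dBV.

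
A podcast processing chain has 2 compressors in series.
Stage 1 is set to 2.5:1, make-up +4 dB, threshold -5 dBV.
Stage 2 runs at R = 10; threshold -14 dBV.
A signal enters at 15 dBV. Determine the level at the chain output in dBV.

Stage 1: 15 dBV is 20 dB over -5 dBV; at 2.5:1 that becomes 8 dB over, giving 3 dBV; +4 dB make-up → 7 dBV.
Stage 2: 21 dB above -14 dBV, reduced 10:1 to 2.1 dB above → -11.9 dBV.

-11.9 dBV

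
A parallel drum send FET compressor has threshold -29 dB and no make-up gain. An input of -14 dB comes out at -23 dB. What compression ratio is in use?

Input overshoot = -14 − (-29) = 15 dB; output overshoot = -23 − (-29) = 6 dB.
Ratio = 15 / 6 = 2.5.

2.5:1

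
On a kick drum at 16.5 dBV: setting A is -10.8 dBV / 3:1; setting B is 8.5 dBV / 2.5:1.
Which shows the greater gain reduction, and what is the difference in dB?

A, by 13.4 dB

A: GR = 27.3 − 27.3/3 = 18.2 dB.
B: GR = 8 − 8/2.5 = 4.8 dB.
Difference: 13.4 dB in favour of A.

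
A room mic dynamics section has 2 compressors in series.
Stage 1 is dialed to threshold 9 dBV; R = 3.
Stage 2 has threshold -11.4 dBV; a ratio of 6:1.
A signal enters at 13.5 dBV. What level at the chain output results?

-7.75 dBV

Stage 1: overshoot 4.5 dB → 4.5/3 = 1.5 dB → 10.5 dBV.
Stage 2: 10.5 dBV is 21.9 dB over -11.4 dBV; at 6:1 that becomes 3.65 dB over, giving -7.75 dBV.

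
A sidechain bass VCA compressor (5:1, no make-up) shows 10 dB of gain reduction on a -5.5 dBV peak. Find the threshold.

Input is 12.5 dB above T (since output overshoot × R = input overshoot: (-15.5 − T)·5 = -5.5 − T gives T = -18 dBV).
Check: -18 + (-5.5 − (-18))/5 = -18 + 2.5 = -15.5 dBV. ✓

-18 dBV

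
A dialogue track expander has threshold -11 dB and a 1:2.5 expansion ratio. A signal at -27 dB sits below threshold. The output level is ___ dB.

-51 dB

The input is 16 dB below the -11 dB threshold.
A 1:2.5 expander multiplies undershoot by 2.5: 16 × 2.5 = 40 dB below threshold.
Output = -11 − 40 = -51 dB.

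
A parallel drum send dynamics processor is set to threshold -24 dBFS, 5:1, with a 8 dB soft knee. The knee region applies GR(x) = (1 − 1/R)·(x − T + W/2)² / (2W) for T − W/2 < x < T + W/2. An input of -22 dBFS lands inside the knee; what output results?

x − T + W/2 = -22 − (-24) + 4 = 6.
GR = (1 − 1/5) × 6² / 16 = 0.8 × 36 / 16 = 1.8 dB.
Output = -22 − 1.8 = -23.8 dBFS.

-23.8 dBFS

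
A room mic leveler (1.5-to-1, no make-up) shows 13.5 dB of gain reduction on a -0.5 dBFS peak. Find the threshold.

-41 dBFS

Gain reduction = -0.5 − (-14) = 13.5 dB; output overshoot = GR / (R − 1) = 13.5 / 0.5 = 27 dB.
Threshold = output − output overshoot = -14 − 27 = -41 dBFS.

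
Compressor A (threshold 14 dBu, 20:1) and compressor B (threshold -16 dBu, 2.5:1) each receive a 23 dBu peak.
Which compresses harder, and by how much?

A: overshoot 9 dB → output overshoot 0.45 dB → GR 8.55 dB.
B: overshoot 39 dB → output overshoot 15.6 dB → GR 23.4 dB.
B reduces 14.85 dB more.

B, by 14.85 dB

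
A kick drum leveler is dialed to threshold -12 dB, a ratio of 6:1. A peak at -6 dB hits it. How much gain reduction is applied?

Overshoot = -6 − (-12) = 6 dB.
A 6:1 ratio leaves 1 dB of that excess.
So the signal is attenuated by 6 − 1 = 5 dB.

5 dB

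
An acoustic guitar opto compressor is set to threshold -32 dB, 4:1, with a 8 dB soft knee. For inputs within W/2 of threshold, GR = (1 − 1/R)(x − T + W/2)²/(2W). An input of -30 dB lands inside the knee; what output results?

-31.6875 dB

x − T + W/2 = -30 − (-32) + 4 = 6.
GR = (1 − 1/4) × 6² / 16 = 0.75 × 36 / 16 = 1.6875 dB.
Output = -30 − 1.6875 = -31.6875 dB.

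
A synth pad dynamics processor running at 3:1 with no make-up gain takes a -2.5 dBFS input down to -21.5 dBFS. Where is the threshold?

Let T be the threshold. Output overshoot = (input overshoot)/R, so -21.5 − T = (-2.5 − T)/3.
3·(-21.5 − T) = -2.5 − T → 2·T = -64.5 − (-2.5) = -62.
T = -62/2 = -31 dBFS.

-31 dBFS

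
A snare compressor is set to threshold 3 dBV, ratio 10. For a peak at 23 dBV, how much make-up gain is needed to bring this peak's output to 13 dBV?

8 dB

Without make-up, output = threshold + overshoot/10 = 3 + 2 = 5 dBV.
Gap to target: 8 dB.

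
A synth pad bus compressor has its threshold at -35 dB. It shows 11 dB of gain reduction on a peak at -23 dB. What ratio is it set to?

Input overshoot = -23 − (-35) = 12 dB.
Output overshoot = 12 − 11 = 1 dB.
Ratio = input overshoot / output overshoot = 12 / 1 = 12.

12:1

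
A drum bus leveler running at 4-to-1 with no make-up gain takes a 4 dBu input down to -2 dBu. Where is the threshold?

-4 dBu

Let T be the threshold. Output overshoot = (input overshoot)/R, so -2 − T = (4 − T)/4.
4·(-2 − T) = 4 − T → 3·T = -8 − 4 = -12.
T = -12/3 = -4 dBu.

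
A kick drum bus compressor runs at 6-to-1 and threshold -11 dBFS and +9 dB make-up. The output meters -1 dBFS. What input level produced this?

Before make-up, the level was -1 − 9 = -10 dBFS.
That's 1 dB above the -11 dBFS threshold.
Undo the ratio: input overshoot = 1 × 6 = 6 dB, giving input = -5 dBFS.

-5 dBFS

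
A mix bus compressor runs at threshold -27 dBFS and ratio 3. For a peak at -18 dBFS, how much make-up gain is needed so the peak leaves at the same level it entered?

Overshoot 9 dB → 9/3 = 3 dB after compression, so the compressed level is -27 + 3 = -24 dBFS.
Make-up = target − compressed = -18 − (-24) = 6 dB.

6 dB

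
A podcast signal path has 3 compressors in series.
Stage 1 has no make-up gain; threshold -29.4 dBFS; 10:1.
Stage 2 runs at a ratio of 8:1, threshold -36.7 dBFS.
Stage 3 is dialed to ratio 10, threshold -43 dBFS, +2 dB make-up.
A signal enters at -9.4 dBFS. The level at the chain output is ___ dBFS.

Stage 1: 20 dB above -29.4 dBFS, reduced 10:1 to 2 dB above → -27.4 dBFS.
Stage 2: 9.3 dB above -36.7 dBFS, reduced 8:1 to 1.1625 dB above → -35.5375 dBFS.
Stage 3: 7.4625 dB above -43 dBFS, reduced 10:1 to 0.74625 dB above → -42.25375 dBFS; +2 dB make-up → -40.25375 dBFS.

-40.25375 dBFS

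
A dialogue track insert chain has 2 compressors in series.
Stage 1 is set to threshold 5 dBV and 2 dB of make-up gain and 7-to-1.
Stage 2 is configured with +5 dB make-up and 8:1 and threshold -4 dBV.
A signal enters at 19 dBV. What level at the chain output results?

Stage 1: 19 dBV is 14 dB over 5 dBV; at 7:1 that becomes 2 dB over, giving 7 dBV; +2 dB make-up → 9 dBV.
Stage 2: 13 dB above -4 dBV, reduced 8:1 to 1.625 dB above → -2.375 dBV; +5 dB make-up → 2.625 dBV.

2.625 dBV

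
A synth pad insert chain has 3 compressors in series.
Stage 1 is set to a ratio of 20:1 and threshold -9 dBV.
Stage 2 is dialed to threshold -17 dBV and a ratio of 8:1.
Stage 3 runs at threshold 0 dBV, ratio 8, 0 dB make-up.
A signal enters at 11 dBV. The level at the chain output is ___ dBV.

Stage 1: overshoot 20 dB → 20/20 = 1 dB → -8 dBV.
Stage 2: 9 dB above -17 dBV, reduced 8:1 to 1.125 dB above → -15.875 dBV.
Stage 3: -15.875 dBV ≤ 0 dBV, so stage 3 doesn't engage; output -15.875 dBV.

-15.875 dBV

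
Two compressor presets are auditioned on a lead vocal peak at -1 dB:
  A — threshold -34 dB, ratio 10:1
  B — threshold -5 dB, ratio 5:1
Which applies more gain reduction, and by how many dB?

A: GR = 33 − 33/10 = 29.7 dB.
B: GR = 4 − 4/5 = 3.2 dB.
A reduces 26.5 dB more.

A, by 26.5 dB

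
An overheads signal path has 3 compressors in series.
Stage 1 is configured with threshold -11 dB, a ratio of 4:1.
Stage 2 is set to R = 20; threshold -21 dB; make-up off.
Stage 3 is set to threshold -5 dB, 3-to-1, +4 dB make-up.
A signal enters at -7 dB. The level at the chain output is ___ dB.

-16.45 dB

Stage 1: overshoot 4 dB → 4/4 = 1 dB → -10 dB.
Stage 2: -10 dB is 11 dB over -21 dB; at 20:1 that becomes 0.55 dB over, giving -20.45 dB.
Stage 3: -20.45 dB ≤ -5 dB, so stage 3 doesn't engage; make-up brings it to -16.45 dB.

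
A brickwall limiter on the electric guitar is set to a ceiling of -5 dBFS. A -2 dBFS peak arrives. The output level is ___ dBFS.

The limiter clamps the peak to its -5 dBFS ceiling.

-5 dBFS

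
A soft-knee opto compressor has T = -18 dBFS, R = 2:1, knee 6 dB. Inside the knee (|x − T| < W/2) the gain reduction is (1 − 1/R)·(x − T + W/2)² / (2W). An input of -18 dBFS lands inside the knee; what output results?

-18.375 dBFS

x − T + W/2 = -18 − (-18) + 3 = 3.
GR = (1 − 1/2) × 3² / 12 = 0.5 × 9 / 12 = 0.375 dB.
Output = -18 − 0.375 = -18.375 dBFS.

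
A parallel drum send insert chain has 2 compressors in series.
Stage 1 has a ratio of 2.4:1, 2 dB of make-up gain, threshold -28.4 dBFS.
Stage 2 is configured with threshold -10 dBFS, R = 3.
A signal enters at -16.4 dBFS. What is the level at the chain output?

Stage 1: -16.4 dBFS is 12 dB over -28.4 dBFS; at 2.4:1 that becomes 5 dB over, giving -23.4 dBFS; +2 dB make-up → -21.4 dBFS.
Stage 2: below threshold (-21.4 ≤ -10); passes unchanged; output -21.4 dBFS.

-21.4 dBFS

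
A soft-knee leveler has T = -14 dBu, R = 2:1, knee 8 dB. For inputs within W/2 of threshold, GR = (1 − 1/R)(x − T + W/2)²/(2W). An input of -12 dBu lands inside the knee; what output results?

-13.125 dBu

x − T + W/2 = -12 − (-14) + 4 = 6.
GR = (1 − 1/2) × 6² / 16 = 0.5 × 36 / 16 = 1.125 dB.
Output = -12 − 1.125 = -13.125 dBu.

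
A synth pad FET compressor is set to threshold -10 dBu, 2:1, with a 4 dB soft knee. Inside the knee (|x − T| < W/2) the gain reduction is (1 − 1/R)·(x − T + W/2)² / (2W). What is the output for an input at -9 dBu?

-9.5625 dBu

x − T + W/2 = -9 − (-10) + 2 = 3.
GR = (1 − 1/2) × 3² / 8 = 0.5 × 9 / 8 = 0.5625 dB.
Output = -9 − 0.5625 = -9.5625 dBu.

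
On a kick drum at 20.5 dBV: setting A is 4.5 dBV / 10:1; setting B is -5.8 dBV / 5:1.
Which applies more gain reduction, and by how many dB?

B, by 6.64 dB

A: overshoot 16 dB → output overshoot 1.6 dB → GR 14.4 dB.
B: overshoot 26.3 dB → output overshoot 5.26 dB → GR 21.04 dB.
B reduces 6.64 dB more.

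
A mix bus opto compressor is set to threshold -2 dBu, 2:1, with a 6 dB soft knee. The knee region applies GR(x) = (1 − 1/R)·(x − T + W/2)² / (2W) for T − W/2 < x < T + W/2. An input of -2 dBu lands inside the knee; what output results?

x − T + W/2 = -2 − (-2) + 3 = 3.
GR = (1 − 1/2) × 3² / 12 = 0.5 × 9 / 12 = 0.375 dB.
Output = -2 − 0.375 = -2.375 dBu.

-2.375 dBu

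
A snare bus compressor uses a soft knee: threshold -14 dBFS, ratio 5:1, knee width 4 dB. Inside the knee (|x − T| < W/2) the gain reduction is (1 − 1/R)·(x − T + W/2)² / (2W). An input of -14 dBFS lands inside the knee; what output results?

-14.4 dBFS

x − T + W/2 = -14 − (-14) + 2 = 2.
GR = (1 − 1/5) × 2² / 8 = 0.8 × 4 / 8 = 0.4 dB.
Output = -14 − 0.4 = -14.4 dBFS.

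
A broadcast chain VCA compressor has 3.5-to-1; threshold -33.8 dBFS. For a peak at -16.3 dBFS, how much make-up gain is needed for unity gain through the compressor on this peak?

12.5 dB

Without make-up, output = threshold + overshoot/3.5 = -33.8 + 5 = -28.8 dBFS.
Gap to target: 12.5 dB.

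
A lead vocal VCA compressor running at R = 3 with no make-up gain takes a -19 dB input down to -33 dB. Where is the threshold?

-40 dB

Input is 21 dB above T (since output overshoot × R = input overshoot: (-33 − T)·3 = -19 − T gives T = -40 dB).
Check: -40 + (-19 − (-40))/3 = -40 + 7 = -33 dB. ✓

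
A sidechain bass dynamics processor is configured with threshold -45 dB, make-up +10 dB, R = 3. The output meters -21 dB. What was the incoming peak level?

-3 dB

Before make-up, the level was -21 − 10 = -31 dB.
The compressed level sits -31 − (-45) = 14 dB over threshold.
Undo the ratio: input overshoot = 14 × 3 = 42 dB, giving input = -3 dB.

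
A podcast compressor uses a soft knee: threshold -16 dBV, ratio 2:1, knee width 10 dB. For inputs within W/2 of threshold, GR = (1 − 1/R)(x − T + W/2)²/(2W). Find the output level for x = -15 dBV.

x − T + W/2 = -15 − (-16) + 5 = 6.
GR = (1 − 1/2) × 6² / 20 = 0.5 × 36 / 20 = 0.9 dB.
Output = -15 − 0.9 = -15.9 dBV.

-15.9 dBV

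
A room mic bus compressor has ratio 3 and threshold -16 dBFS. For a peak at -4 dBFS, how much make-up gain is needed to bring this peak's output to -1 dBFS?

11 dB

Without make-up, output = threshold + overshoot/3 = -16 + 4 = -12 dBFS.
Gap to target: 11 dB.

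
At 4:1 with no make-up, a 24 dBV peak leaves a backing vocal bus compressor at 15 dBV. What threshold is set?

Let T be the threshold. Output overshoot = (input overshoot)/R, so 15 − T = (24 − T)/4.
4·(15 − T) = 24 − T → 3·T = 60 − 24 = 36.
T = 36/3 = 12 dBV.

12 dBV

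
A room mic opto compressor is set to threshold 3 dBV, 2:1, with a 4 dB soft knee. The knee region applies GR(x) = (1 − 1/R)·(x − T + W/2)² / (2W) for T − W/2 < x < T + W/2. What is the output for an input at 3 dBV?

x − T + W/2 = 3 − 3 + 2 = 2.
GR = (1 − 1/2) × 2² / 8 = 0.5 × 4 / 8 = 0.25 dB.
Output = 3 − 0.25 = 2.75 dBV.

2.75 dBV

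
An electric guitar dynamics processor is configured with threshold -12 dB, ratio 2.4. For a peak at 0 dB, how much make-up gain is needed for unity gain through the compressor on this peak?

7 dB

Overshoot 12 dB → 12/2.4 = 5 dB after compression, so the compressed level is -12 + 5 = -7 dB.
Make-up = target − compressed = 0 − (-7) = 7 dB.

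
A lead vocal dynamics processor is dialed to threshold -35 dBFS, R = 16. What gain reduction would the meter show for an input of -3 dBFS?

30 dB

-3 dBFS exceeds the threshold by 32 dB.
After 16:1 compression the overshoot becomes 32/16 = 2 dB.
So the signal is attenuated by 32 − 2 = 30 dB.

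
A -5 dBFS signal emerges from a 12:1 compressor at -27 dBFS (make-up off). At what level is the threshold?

-29 dBFS

Input is 24 dB above T (since output overshoot × R = input overshoot: (-27 − T)·12 = -5 − T gives T = -29 dBFS).
Check: -29 + (-5 − (-29))/12 = -29 + 2 = -27 dBFS. ✓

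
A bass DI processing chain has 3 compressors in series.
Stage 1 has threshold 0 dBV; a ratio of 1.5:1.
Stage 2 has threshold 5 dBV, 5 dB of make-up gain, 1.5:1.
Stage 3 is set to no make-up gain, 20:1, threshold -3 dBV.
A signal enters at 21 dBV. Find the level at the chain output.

-2.05 dBV

Stage 1: 21 dB above 0 dBV, reduced 1.5:1 to 14 dB above → 14 dBV.
Stage 2: 14 dBV is 9 dB over 5 dBV; at 1.5:1 that becomes 6 dB over, giving 11 dBV; +5 dB make-up → 16 dBV.
Stage 3: 16 dBV is 19 dB over -3 dBV; at 20:1 that becomes 0.95 dB over, giving -2.05 dBV.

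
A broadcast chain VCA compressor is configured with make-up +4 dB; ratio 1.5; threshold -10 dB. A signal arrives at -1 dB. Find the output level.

-1 dB sits 9 dB over threshold.
At 1.5:1 the overshoot is divided by 1.5, leaving 6 dB above threshold.
That puts the output at -4 dB; make-up adds 4 dB, giving 0 dB.

0 dB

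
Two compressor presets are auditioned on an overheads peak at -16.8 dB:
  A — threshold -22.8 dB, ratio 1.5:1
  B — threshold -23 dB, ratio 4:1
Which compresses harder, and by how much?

B, by 2.65 dB

A: 6 dB over, compressed to 4 dB over, so 2 dB of GR.
B: 6.2 dB over, compressed to 1.55 dB over, so 4.65 dB of GR.
Difference: 2.65 dB in favour of B.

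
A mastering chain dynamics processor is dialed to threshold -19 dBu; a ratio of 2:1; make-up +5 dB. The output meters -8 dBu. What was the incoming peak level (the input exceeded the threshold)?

Before make-up, the level was -8 − 5 = -13 dBu.
The compressed level sits -13 − (-19) = 6 dB over threshold.
Input overshoot = R × output overshoot = 12 dB → input = -19 + 12 = -7 dBu.

-7 dBu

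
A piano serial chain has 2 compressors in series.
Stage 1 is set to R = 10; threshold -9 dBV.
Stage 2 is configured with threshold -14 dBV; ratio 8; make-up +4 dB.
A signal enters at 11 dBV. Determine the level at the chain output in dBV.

Stage 1: 11 dBV is 20 dB over -9 dBV; at 10:1 that becomes 2 dB over, giving -7 dBV.
Stage 2: -7 dBV is 7 dB over -14 dBV; at 8:1 that becomes 0.875 dB over, giving -13.125 dBV; +4 dB make-up → -9.125 dBV.

-9.125 dBV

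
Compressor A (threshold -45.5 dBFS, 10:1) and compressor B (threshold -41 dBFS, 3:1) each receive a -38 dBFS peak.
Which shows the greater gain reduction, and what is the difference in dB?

A: GR = 7.5 − 7.5/10 = 6.75 dB.
B: GR = 3 − 3/3 = 2 dB.
Difference: 4.75 dB in favour of A.

A, by 4.75 dB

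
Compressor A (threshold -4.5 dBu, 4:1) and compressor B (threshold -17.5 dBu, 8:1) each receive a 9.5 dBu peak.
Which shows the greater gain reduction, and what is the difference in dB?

A: 14 dB over, compressed to 3.5 dB over, so 10.5 dB of GR.
B: 27 dB over, compressed to 3.375 dB over, so 23.625 dB of GR.
B reduces 13.125 dB more.

B, by 13.125 dB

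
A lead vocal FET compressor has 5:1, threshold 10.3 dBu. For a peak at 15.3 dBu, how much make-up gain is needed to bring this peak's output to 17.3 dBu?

6 dB

The peak compresses to 10.3 + 5/5 = 11.3 dBu.
To reach 17.3 dBu requires 17.3 − 11.3 = 6 dB of make-up.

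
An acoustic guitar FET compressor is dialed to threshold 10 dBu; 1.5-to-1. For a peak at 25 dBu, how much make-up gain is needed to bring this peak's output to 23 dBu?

3 dB

Overshoot 15 dB → 15/1.5 = 10 dB after compression, so the compressed level is 10 + 10 = 20 dBu.
Make-up = target − compressed = 23 − 20 = 3 dB.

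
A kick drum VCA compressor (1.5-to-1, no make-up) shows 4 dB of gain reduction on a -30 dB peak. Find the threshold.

-42 dB

Let T be the threshold. Output overshoot = (input overshoot)/R, so -34 − T = (-30 − T)/1.5.
1.5·(-34 − T) = -30 − T → 0.5·T = -51 − (-30) = -21.
T = -21/0.5 = -42 dB.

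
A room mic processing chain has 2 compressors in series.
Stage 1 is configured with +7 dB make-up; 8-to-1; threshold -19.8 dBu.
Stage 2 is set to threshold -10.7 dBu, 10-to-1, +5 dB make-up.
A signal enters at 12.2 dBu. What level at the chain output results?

Stage 1: overshoot 32 dB → 32/8 = 4 dB → -15.8 dBu; +7 dB make-up → -8.8 dBu.
Stage 2: 1.9 dB above -10.7 dBu, reduced 10:1 to 0.19 dB above → -10.51 dBu; +5 dB make-up → -5.51 dBu.

-5.51 dBu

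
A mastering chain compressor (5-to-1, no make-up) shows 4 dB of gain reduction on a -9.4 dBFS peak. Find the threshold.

Let T be the threshold. Output overshoot = (input overshoot)/R, so -13.4 − T = (-9.4 − T)/5.
5·(-13.4 − T) = -9.4 − T → 4·T = -67 − (-9.4) = -57.6.
T = -57.6/4 = -14.4 dBFS.

-14.4 dBFS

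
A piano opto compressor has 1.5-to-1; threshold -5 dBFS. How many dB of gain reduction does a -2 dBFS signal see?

-2 dBFS exceeds the threshold by 3 dB.
After 1.5:1 compression the overshoot becomes 3/1.5 = 2 dB.
So the signal is attenuated by 3 − 2 = 1 dB.

1 dB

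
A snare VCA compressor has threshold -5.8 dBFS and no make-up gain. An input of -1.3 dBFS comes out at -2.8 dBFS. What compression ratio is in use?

1.5:1

Input overshoot = -1.3 − (-5.8) = 4.5 dB; output overshoot = -2.8 − (-5.8) = 3 dB.
Ratio = 4.5 / 3 = 1.5.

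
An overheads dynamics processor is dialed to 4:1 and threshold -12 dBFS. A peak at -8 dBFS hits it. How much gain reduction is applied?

-8 dBFS exceeds the threshold by 4 dB.
A 4:1 ratio leaves 1 dB of that excess.
So the signal is attenuated by 4 − 1 = 3 dB.

3 dB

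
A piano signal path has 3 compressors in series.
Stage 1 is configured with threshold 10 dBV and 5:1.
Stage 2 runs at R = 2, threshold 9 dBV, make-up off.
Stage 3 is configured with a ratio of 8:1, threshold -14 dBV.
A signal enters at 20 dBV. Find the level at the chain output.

Stage 1: 10 dB above 10 dBV, reduced 5:1 to 2 dB above → 12 dBV.
Stage 2: 12 dBV is 3 dB over 9 dBV; at 2:1 that becomes 1.5 dB over, giving 10.5 dBV.
Stage 3: overshoot 24.5 dB → 24.5/8 = 3.0625 dB → -10.9375 dBV.

-10.9375 dBV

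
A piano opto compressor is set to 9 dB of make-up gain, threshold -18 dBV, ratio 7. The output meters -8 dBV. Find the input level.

-11 dBV

Stripping the +9 dB make-up gives -17 dBV at the gain stage.
The compressed level sits -17 − (-18) = 1 dB over threshold.
Before 7:1 compression the overshoot was 1 × 7 = 7 dB, so input = -18 + 7 = -11 dBV.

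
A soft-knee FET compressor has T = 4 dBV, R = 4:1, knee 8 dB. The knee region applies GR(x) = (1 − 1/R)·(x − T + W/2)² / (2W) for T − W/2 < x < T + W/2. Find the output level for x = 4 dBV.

3.25 dBV

x − T + W/2 = 4 − 4 + 4 = 4.
GR = (1 − 1/4) × 4² / 16 = 0.75 × 16 / 16 = 0.75 dB.
Output = 4 − 0.75 = 3.25 dBV.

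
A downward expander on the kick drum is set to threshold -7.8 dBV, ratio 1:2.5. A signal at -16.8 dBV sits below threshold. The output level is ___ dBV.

-30.3 dBV

Below threshold, a 1:2.5 expander applies gain = (2.5−1)×(T − x) of attenuation.
(2.5−1) × 9 = 13.5 dB, so output = -16.8 − 13.5 = -30.3 dBV.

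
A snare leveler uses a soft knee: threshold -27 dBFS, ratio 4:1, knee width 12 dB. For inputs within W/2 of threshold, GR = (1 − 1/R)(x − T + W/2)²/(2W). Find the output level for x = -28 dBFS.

x − T + W/2 = -28 − (-27) + 6 = 5.
GR = (1 − 1/4) × 5² / 24 = 0.75 × 25 / 24 = 0.78125 dB.
Output = -28 − 0.78125 = -28.78125 dBFS.

-28.78125 dBFS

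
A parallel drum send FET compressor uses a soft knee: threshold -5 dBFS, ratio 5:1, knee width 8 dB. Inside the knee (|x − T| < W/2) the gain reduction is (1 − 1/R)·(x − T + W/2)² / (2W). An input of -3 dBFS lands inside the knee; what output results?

-4.8 dBFS

x − T + W/2 = -3 − (-5) + 4 = 6.
GR = (1 − 1/5) × 6² / 16 = 0.8 × 36 / 16 = 1.8 dB.
Output = -3 − 1.8 = -4.8 dBFS.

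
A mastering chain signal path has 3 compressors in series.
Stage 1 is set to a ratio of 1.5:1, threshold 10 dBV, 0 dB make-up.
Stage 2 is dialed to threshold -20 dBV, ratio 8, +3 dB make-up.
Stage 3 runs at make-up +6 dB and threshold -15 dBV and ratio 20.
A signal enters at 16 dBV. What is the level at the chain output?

Stage 1: 16 dBV is 6 dB over 10 dBV; at 1.5:1 that becomes 4 dB over, giving 14 dBV.
Stage 2: 34 dB above -20 dBV, reduced 8:1 to 4.25 dB above → -15.75 dBV; +3 dB make-up → -12.75 dBV.
Stage 3: -12.75 dBV is 2.25 dB over -15 dBV; at 20:1 that becomes 0.1125 dB over, giving -14.8875 dBV; +6 dB make-up → -8.8875 dBV.

-8.8875 dBV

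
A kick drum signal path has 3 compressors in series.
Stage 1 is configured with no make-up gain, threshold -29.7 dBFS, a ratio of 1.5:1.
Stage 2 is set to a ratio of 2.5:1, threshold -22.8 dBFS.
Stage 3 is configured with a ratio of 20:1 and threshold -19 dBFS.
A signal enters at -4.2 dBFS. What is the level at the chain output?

Stage 1: overshoot 25.5 dB → 25.5/1.5 = 17 dB → -12.7 dBFS.
Stage 2: overshoot 10.1 dB → 10.1/2.5 = 4.04 dB → -18.76 dBFS.
Stage 3: -18.76 dBFS is 0.24 dB over -19 dBFS; at 20:1 that becomes 0.012 dB over, giving -18.988 dBFS.

-18.988 dBFS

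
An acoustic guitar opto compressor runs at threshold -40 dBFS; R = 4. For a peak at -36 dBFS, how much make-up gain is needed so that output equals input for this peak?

Without make-up, output = threshold + overshoot/4 = -40 + 1 = -39 dBFS.
Gap to target: 3 dB.

3 dB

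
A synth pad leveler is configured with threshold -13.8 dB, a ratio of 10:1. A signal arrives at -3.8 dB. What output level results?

The input is 10 dB above the -13.8 dB threshold.
10:1 compression reduces that to 10/10 = 1 dB over.
So the level is -13.8 + 1 = -12.8 dB.

-12.8 dB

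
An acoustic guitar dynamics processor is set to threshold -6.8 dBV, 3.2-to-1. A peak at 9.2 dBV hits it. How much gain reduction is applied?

11 dB

Overshoot = 9.2 − (-6.8) = 16 dB.
A 3.2:1 ratio leaves 5 dB of that excess.
So the signal is attenuated by 16 − 5 = 11 dB.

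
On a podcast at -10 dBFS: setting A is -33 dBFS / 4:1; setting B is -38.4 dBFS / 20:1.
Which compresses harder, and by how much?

B, by 9.73 dB

A: GR = 23 − 23/4 = 17.25 dB.
B: GR = 28.4 − 28.4/20 = 26.98 dB.
Difference: 9.73 dB in favour of B.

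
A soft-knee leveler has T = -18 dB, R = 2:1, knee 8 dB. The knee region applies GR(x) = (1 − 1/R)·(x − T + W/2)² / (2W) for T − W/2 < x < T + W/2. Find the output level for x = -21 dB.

x − T + W/2 = -21 − (-18) + 4 = 1.
GR = (1 − 1/2) × 1² / 16 = 0.5 × 1 / 16 = 0.03125 dB.
Output = -21 − 0.03125 = -21.03125 dB.

-21.03125 dB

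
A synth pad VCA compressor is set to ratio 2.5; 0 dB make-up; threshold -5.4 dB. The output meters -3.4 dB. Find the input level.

-0.4 dB

Post-compression overshoot = -3.4 − (-5.4) = 2 dB.
Undo the ratio: input overshoot = 2 × 2.5 = 5 dB, giving input = -0.4 dB.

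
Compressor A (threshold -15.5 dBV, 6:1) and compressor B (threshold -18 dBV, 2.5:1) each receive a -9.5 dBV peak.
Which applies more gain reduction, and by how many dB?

B, by 0.1 dB

A: overshoot 6 dB → output overshoot 1 dB → GR 5 dB.
B: overshoot 8.5 dB → output overshoot 3.4 dB → GR 5.1 dB.
B applies 0.1 dB more gain reduction.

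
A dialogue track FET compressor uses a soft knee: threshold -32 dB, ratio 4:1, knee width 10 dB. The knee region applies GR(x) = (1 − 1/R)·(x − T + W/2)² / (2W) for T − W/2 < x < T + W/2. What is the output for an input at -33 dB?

-33.6 dB

x − T + W/2 = -33 − (-32) + 5 = 4.
GR = (1 − 1/4) × 4² / 20 = 0.75 × 16 / 20 = 0.6 dB.
Output = -33 − 0.6 = -33.6 dB.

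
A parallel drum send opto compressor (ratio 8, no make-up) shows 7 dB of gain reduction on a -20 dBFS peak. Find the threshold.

-28 dBFS

Let T be the threshold. Output overshoot = (input overshoot)/R, so -27 − T = (-20 − T)/8.
8·(-27 − T) = -20 − T → 7·T = -216 − (-20) = -196.
T = -196/7 = -28 dBFS.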